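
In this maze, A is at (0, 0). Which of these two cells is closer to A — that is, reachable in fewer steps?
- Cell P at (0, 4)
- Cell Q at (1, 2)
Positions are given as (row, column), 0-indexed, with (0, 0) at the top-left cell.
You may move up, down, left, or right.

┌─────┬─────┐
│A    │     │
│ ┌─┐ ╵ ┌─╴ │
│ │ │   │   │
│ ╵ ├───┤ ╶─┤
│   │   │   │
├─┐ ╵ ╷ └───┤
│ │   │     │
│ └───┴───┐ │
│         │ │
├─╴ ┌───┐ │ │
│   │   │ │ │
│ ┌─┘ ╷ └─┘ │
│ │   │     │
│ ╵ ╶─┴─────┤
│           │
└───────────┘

Shortest path A → P at (0, 4): 6 steps
Shortest path A → Q at (1, 2): 3 steps

Q is closer (3 steps vs 6 steps).

Path to P:

┌─────┬─────┐
│A → ↓│↱ P  │
│ ┌─┐ ╵ ┌─╴ │
│ │ │↳ ↑│   │
│ ╵ ├───┤ ╶─┤
│   │   │   │
├─┐ ╵ ╷ └───┤
│ │   │     │
│ └───┴───┐ │
│         │ │
├─╴ ┌───┐ │ │
│   │   │ │ │
│ ┌─┘ ╷ └─┘ │
│ │   │     │
│ ╵ ╶─┴─────┤
│           │
└───────────┘

Path to Q:

┌─────┬─────┐
│A → ↓│     │
│ ┌─┐ ╵ ┌─╴ │
│ │ │Q  │   │
│ ╵ ├───┤ ╶─┤
│   │   │   │
├─┐ ╵ ╷ └───┤
│ │   │     │
│ └───┴───┐ │
│         │ │
├─╴ ┌───┐ │ │
│   │   │ │ │
│ ┌─┘ ╷ └─┘ │
│ │   │     │
│ ╵ ╶─┴─────┤
│           │
└───────────┘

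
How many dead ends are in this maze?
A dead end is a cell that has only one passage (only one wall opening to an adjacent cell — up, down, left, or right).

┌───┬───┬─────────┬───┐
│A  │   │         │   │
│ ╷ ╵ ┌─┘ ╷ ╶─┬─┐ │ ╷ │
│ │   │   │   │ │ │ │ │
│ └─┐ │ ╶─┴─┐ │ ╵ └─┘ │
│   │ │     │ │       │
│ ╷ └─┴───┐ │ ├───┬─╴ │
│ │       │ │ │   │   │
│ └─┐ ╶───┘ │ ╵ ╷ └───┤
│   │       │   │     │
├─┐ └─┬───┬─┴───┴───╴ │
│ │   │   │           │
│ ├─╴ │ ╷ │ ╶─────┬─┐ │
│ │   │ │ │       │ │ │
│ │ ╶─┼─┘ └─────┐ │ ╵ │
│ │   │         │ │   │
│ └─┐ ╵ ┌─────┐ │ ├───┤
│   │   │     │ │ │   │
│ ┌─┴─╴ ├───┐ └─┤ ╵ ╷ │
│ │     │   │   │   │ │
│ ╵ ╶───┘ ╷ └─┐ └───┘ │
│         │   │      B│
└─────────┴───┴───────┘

Checking each cell for number of passages:

Dead ends found at positions:
  (0, 3)
  (1, 7)
  (1, 9)
  (2, 2)
  (3, 4)
  (3, 9)
  (5, 0)
  (6, 3)
  (6, 9)
  (8, 1)
  (8, 4)
  (8, 7)
  (10, 6)
Total dead ends: 13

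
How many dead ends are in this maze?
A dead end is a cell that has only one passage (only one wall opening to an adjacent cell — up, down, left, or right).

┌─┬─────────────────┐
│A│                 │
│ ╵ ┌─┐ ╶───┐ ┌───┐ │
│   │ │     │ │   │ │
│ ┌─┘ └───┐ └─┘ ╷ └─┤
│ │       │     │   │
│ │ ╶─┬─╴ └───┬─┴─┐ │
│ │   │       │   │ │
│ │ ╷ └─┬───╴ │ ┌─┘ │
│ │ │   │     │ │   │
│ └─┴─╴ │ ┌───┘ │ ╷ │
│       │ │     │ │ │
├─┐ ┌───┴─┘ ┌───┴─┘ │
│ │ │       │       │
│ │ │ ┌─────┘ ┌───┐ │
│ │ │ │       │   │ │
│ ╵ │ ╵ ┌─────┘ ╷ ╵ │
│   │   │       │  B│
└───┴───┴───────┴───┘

Checking each cell for number of passages:

Dead ends found at positions:
  (0, 0)
  (1, 2)
  (1, 6)
  (1, 9)
  (3, 3)
  (3, 8)
  (4, 1)
  (5, 4)
  (5, 8)
  (6, 0)
  (8, 4)
Total dead ends: 11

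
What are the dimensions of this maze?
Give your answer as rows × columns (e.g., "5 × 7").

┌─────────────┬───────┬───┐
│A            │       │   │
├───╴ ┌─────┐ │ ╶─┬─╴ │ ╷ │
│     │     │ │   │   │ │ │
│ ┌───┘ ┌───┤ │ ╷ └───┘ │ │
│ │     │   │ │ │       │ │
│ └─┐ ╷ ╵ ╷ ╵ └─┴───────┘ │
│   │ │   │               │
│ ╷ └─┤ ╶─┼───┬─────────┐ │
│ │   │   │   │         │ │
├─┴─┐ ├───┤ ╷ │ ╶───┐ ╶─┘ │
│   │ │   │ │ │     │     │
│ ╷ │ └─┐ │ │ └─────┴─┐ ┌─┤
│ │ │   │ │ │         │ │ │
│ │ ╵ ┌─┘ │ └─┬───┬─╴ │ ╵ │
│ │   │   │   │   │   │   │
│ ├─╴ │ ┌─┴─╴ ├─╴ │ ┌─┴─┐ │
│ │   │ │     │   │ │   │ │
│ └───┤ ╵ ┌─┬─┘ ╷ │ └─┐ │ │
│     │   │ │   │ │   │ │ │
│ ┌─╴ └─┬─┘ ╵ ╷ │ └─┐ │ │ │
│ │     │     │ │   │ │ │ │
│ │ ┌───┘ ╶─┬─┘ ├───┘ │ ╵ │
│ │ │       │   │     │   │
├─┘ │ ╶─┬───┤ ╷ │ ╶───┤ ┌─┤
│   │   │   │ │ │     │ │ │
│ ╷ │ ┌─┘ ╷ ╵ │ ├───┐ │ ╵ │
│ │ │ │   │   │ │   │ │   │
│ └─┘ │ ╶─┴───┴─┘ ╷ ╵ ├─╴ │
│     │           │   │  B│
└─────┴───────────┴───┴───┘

Counting the maze dimensions:
Rows (vertical): 15
Columns (horizontal): 13
Dimensions: 15 × 13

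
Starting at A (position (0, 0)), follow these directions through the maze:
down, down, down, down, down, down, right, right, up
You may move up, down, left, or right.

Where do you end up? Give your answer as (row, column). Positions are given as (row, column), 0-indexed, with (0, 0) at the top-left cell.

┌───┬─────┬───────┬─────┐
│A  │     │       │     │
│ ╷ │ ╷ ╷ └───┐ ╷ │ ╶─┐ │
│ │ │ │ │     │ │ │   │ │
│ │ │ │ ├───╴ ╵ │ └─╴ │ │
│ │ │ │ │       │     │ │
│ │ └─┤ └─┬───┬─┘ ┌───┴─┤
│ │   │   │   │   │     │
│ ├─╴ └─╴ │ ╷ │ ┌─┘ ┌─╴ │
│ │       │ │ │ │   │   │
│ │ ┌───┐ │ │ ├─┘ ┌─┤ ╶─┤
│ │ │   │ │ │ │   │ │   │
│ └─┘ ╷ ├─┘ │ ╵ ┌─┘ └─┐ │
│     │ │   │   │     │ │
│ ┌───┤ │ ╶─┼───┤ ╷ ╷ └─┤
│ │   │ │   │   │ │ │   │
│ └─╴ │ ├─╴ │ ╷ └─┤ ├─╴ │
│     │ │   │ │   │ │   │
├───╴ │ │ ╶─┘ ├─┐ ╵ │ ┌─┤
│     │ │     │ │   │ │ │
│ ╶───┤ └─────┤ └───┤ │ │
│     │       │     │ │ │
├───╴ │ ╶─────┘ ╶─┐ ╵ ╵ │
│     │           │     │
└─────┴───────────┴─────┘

Following directions step by step:
Start: (0, 0)
  down: (0, 0) → (1, 0)
  down: (1, 0) → (2, 0)
  down: (2, 0) → (3, 0)
  down: (3, 0) → (4, 0)
  down: (4, 0) → (5, 0)
  down: (5, 0) → (6, 0)
  right: (6, 0) → (6, 1)
  right: (6, 1) → (6, 2)
  up: (6, 2) → (5, 2)
Final position: (5, 2)

Path taken:

┌───┬─────┬───────┬─────┐
│A  │     │       │     │
│ ╷ │ ╷ ╷ └───┐ ╷ │ ╶─┐ │
│↓│ │ │ │     │ │ │   │ │
│ │ │ │ ├───╴ ╵ │ └─╴ │ │
│↓│ │ │ │       │     │ │
│ │ └─┤ └─┬───┬─┘ ┌───┴─┤
│↓│   │   │   │   │     │
│ ├─╴ └─╴ │ ╷ │ ┌─┘ ┌─╴ │
│↓│       │ │ │ │   │   │
│ │ ┌───┐ │ │ ├─┘ ┌─┤ ╶─┤
│↓│ │B  │ │ │ │   │ │   │
│ └─┘ ╷ ├─┘ │ ╵ ┌─┘ └─┐ │
│↳ → ↑│ │   │   │     │ │
│ ┌───┤ │ ╶─┼───┤ ╷ ╷ └─┤
│ │   │ │   │   │ │ │   │
│ └─╴ │ ├─╴ │ ╷ └─┤ ├─╴ │
│     │ │   │ │   │ │   │
├───╴ │ │ ╶─┘ ├─┐ ╵ │ ┌─┤
│     │ │     │ │   │ │ │
│ ╶───┤ └─────┤ └───┤ │ │
│     │       │     │ │ │
├───╴ │ ╶─────┘ ╶─┐ ╵ ╵ │
│     │           │     │
└─────┴───────────┴─────┘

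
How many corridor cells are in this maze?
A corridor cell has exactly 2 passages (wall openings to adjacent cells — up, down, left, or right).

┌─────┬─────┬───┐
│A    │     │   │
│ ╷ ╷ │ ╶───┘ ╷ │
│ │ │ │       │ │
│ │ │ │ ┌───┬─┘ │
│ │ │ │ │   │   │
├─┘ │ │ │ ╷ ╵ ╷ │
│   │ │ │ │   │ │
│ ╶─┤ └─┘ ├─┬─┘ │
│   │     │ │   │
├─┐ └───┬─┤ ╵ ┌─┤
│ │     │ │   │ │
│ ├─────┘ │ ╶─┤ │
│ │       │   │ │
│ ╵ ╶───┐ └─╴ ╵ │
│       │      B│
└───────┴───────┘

Counting cells with exactly 2 passages:
Total corridor cells: 48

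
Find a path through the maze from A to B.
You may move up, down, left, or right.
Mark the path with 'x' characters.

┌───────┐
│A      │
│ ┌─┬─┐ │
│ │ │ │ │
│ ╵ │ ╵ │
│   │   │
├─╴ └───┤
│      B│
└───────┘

Finding the shortest path through the maze:
Path length: 6 steps
Directions: down → down → right → down → right → right

Solution:

┌───────┐
│A      │
│ ┌─┬─┐ │
│x│ │ │ │
│ ╵ │ ╵ │
│x x│   │
├─╴ └───┤
│  x x B│
└───────┘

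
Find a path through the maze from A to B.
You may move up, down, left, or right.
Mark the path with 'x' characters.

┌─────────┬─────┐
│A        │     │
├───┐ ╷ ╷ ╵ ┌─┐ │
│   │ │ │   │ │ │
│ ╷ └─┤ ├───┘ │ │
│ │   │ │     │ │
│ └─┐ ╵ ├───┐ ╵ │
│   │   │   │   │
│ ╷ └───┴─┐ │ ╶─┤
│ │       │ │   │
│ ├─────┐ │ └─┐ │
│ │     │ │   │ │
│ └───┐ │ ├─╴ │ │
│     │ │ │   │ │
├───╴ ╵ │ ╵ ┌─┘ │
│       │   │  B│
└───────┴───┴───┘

Finding the shortest path through the maze:
Path length: 18 steps
Directions: right → right → right → right → down → right → up → right → right → down → down → down → left → down → right → down → down → down

Solution:

┌─────────┬─────┐
│A x x x x│x x x│
├───┐ ╷ ╷ ╵ ┌─┐ │
│   │ │ │x x│ │x│
│ ╷ └─┤ ├───┘ │ │
│ │   │ │     │x│
│ └─┐ ╵ ├───┐ ╵ │
│   │   │   │x x│
│ ╷ └───┴─┐ │ ╶─┤
│ │       │ │x x│
│ ├─────┐ │ └─┐ │
│ │     │ │   │x│
│ └───┐ │ ├─╴ │ │
│     │ │ │   │x│
├───╴ ╵ │ ╵ ┌─┘ │
│       │   │  B│
└───────┴───┴───┘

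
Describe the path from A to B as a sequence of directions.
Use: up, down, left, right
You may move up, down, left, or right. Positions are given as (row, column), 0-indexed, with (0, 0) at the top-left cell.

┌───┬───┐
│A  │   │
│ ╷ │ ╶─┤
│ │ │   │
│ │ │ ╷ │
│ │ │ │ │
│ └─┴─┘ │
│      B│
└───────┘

Finding the path and converting it to directions:
Path through cells: (0,0) → (1,0) → (2,0) → (3,0) → (3,1) → (3,2) → (3,3)
Directions: down, down, down, right, right, right

Solution:

┌───┬───┐
│A  │   │
│ ╷ │ ╶─┤
│↓│ │   │
│ │ │ ╷ │
│↓│ │ │ │
│ └─┴─┘ │
│↳ → → B│
└───────┘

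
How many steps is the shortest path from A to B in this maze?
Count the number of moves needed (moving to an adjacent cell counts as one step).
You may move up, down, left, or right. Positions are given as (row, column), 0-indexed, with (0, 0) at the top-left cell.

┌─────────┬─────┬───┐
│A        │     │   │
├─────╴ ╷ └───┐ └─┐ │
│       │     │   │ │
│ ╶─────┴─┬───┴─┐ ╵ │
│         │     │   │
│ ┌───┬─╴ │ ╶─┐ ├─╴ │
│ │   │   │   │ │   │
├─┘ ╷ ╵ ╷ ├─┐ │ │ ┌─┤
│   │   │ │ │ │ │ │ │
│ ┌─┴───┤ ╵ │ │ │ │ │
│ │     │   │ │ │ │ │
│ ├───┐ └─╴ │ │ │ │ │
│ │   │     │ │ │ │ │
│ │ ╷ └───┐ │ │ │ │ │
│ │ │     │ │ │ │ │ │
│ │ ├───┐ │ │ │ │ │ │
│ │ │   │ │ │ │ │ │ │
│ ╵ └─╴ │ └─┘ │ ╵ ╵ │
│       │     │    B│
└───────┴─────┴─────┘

Using BFS to find shortest path:
Start: (0, 0), End: (9, 9)
Path found:
(0,0) → (0,1) → (0,2) → (0,3) → (1,3) → (1,2) → (1,1) → (1,0) → (2,0) → (2,1) → (2,2) → (2,3) → (2,4) → (3,4) → (3,3) → (4,3) → (4,2) → (3,2) → (3,1) → (4,1) → (4,0) → (5,0) → (6,0) → (7,0) → (8,0) → (9,0) → (9,1) → (8,1) → (7,1) → (6,1) → (6,2) → (7,2) → (7,3) → (7,4) → (8,4) → (9,4) → (9,5) → (9,6) → (8,6) → (7,6) → (6,6) → (5,6) → (4,6) → (3,6) → (3,5) → (2,5) → (2,6) → (2,7) → (3,7) → (4,7) → (5,7) → (6,7) → (7,7) → (8,7) → (9,7) → (9,8) → (9,9)
Number of steps: 56

Solution:

┌─────────┬─────┬───┐
│A → → ↓  │     │   │
├─────╴ ╷ └───┐ └─┐ │
│↓ ← ← ↲│     │   │ │
│ ╶─────┴─┬───┴─┐ ╵ │
│↳ → → → ↓│↱ → ↓│   │
│ ┌───┬─╴ │ ╶─┐ ├─╴ │
│ │↓ ↰│↓ ↲│↑ ↰│↓│   │
├─┘ ╷ ╵ ╷ ├─┐ │ │ ┌─┤
│↓ ↲│↑ ↲│ │ │↑│↓│ │ │
│ ┌─┴───┤ ╵ │ │ │ │ │
│↓│     │   │↑│↓│ │ │
│ ├───┐ └─╴ │ │ │ │ │
│↓│↱ ↓│     │↑│↓│ │ │
│ │ ╷ └───┐ │ │ │ │ │
│↓│↑│↳ → ↓│ │↑│↓│ │ │
│ │ ├───┐ │ │ │ │ │ │
│↓│↑│   │↓│ │↑│↓│ │ │
│ ╵ └─╴ │ └─┘ │ ╵ ╵ │
│↳ ↑    │↳ → ↑│↳ → B│
└───────┴─────┴─────┘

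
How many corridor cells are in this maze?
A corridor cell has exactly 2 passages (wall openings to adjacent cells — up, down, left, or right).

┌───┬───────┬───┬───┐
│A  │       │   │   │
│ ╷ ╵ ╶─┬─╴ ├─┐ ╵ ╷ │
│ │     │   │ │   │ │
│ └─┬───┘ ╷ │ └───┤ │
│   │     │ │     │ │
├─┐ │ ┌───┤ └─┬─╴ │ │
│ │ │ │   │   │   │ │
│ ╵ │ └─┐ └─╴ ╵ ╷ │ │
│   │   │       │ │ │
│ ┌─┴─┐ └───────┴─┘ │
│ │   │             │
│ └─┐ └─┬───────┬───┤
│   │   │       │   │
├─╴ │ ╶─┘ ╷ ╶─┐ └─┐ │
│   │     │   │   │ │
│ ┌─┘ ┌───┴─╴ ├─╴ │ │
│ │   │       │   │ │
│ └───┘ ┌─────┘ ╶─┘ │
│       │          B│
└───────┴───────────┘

Counting cells with exactly 2 passages:
Total corridor cells: 80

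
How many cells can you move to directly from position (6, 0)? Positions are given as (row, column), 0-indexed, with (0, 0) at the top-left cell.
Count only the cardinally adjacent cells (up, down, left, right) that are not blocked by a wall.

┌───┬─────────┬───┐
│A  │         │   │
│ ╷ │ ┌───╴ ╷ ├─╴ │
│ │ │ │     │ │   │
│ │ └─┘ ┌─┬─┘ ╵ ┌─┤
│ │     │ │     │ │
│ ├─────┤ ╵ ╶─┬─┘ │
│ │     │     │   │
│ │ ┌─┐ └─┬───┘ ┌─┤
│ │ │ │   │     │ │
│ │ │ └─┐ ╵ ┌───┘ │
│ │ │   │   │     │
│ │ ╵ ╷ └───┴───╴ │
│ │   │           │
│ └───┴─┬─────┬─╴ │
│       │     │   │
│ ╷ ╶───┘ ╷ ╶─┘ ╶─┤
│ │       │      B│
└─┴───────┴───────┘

Checking passable neighbors of (6, 0):
Neighbors: (5, 0), (7, 0)
Count: 2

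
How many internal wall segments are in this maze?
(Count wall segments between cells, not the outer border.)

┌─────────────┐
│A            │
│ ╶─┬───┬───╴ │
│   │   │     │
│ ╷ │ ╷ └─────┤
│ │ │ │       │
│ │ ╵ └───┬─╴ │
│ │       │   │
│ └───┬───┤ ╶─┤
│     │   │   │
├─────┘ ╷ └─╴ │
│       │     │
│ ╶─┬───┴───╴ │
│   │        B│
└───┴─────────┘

Counting internal wall segments:
Total internal walls: 36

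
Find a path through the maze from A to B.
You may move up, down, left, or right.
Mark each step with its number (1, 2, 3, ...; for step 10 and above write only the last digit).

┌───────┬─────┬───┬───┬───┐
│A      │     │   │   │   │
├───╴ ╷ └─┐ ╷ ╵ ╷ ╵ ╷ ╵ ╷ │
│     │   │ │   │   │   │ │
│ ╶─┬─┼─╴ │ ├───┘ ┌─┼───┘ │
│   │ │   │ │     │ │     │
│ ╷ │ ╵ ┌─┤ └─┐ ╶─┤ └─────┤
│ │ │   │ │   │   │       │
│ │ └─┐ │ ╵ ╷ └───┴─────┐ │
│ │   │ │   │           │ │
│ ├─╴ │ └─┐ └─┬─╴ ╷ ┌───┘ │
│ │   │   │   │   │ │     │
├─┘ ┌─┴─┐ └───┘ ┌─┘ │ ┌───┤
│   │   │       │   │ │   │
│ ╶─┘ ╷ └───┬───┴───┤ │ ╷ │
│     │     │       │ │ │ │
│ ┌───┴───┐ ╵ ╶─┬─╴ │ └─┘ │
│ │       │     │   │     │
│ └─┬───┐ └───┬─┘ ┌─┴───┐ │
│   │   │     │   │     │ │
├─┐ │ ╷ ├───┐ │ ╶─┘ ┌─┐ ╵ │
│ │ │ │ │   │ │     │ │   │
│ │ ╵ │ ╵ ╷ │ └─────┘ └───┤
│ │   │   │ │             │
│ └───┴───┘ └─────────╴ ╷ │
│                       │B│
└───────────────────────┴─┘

Finding the shortest path through the maze:
Path length: 40 steps
Directions: right → right → down → left → left → down → right → down → down → right → down → left → down → left → down → down → down → right → down → down → right → up → up → right → down → down → right → up → right → down → down → right → right → right → right → right → right → up → right → down

Solution:

┌───────┬─────┬───┬───┬───┐
│A 1 2  │     │   │   │   │
├───╴ ╷ └─┐ ╷ ╵ ╷ ╵ ╷ ╵ ╷ │
│5 4 3│   │ │   │   │   │ │
│ ╶─┬─┼─╴ │ ├───┘ ┌─┼───┘ │
│6 7│ │   │ │     │ │     │
│ ╷ │ ╵ ┌─┤ └─┐ ╶─┤ └─────┤
│ │8│   │ │   │   │       │
│ │ └─┐ │ ╵ ╷ └───┴─────┐ │
│ │9 0│ │   │           │ │
│ ├─╴ │ └─┐ └─┬─╴ ╷ ┌───┘ │
│ │2 1│   │   │   │ │     │
├─┘ ┌─┴─┐ └───┘ ┌─┘ │ ┌───┤
│4 3│   │       │   │ │   │
│ ╶─┘ ╷ └───┬───┴───┤ │ ╷ │
│5    │     │       │ │ │ │
│ ┌───┴───┐ ╵ ╶─┬─╴ │ └─┘ │
│6│       │     │   │     │
│ └─┬───┐ └───┬─┘ ┌─┴───┐ │
│7 8│3 4│     │   │     │ │
├─┐ │ ╷ ├───┐ │ ╶─┘ ┌─┐ ╵ │
│ │9│2│5│8 9│ │     │ │   │
│ │ ╵ │ ╵ ╷ │ └─────┘ └───┤
│ │0 1│6 7│0│          8 9│
│ └───┴───┘ └─────────╴ ╷ │
│          1 2 3 4 5 6 7│B│
└───────────────────────┴─┘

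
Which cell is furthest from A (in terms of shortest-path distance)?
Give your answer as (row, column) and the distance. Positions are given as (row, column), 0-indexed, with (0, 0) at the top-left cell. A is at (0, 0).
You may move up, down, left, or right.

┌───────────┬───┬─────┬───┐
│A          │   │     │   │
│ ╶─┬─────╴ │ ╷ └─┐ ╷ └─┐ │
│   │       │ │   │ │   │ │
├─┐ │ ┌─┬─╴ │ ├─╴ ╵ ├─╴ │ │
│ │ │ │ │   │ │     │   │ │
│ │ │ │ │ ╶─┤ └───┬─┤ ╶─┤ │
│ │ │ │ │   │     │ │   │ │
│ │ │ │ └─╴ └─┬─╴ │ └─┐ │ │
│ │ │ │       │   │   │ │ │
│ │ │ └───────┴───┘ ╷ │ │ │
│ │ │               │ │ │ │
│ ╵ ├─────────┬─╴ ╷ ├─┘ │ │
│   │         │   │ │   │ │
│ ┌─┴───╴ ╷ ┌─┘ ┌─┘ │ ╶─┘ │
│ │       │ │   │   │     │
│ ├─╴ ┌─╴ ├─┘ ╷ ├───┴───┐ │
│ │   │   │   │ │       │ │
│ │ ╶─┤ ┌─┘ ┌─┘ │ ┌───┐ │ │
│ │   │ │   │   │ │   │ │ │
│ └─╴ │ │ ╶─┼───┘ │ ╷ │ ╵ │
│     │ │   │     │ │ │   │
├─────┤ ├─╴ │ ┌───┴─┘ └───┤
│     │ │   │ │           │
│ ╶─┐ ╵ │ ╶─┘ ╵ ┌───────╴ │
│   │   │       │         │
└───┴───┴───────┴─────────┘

Computing BFS distances from A to all cells:
Furthest cell: (4, 7)
Distance: 77 steps

Path from A to the furthest cell:

┌───────────┬───┬─────┬───┐
│A → → → → ↓│↓ ↰│  ↓ ↰│   │
│ ╶─┬─────╴ │ ╷ └─┐ ╷ └─┐ │
│   │↓ ← ← ↲│↓│↑ ↰│↓│↑ ↰│ │
├─┐ │ ┌─┬─╴ │ ├─╴ ╵ ├─╴ │ │
│ │ │↓│ │   │↓│  ↑ ↲│↱ ↑│ │
│ │ │ │ │ ╶─┤ └───┬─┤ ╶─┤ │
│ │ │↓│ │   │↳ → ↓│ │↑ ↰│ │
│ │ │ │ └─╴ └─┬─╴ │ └─┐ │ │
│ │ │↓│       │B ↲│   │↑│ │
│ │ │ └───────┴───┘ ╷ │ │ │
│ │ │↳ → → → → → ↓  │ │↑│ │
│ ╵ ├─────────┬─╴ ╷ ├─┘ │ │
│   │         │↓ ↲│ │↱ ↑│ │
│ ┌─┴───╴ ╷ ┌─┘ ┌─┘ │ ╶─┘ │
│ │       │ │↓ ↲│   │↑ ← ↰│
│ ├─╴ ┌─╴ ├─┘ ╷ ├───┴───┐ │
│ │   │   │↓ ↲│ │↱ → → ↓│↑│
│ │ ╶─┤ ┌─┘ ┌─┘ │ ┌───┐ │ │
│ │   │ │↓ ↲│   │↑│   │↓│↑│
│ └─╴ │ │ ╶─┼───┘ │ ╷ │ ╵ │
│     │ │↳ ↓│↱ → ↑│ │ │↳ ↑│
├─────┤ ├─╴ │ ┌───┴─┘ └───┤
│     │ │↓ ↲│↑│           │
│ ╶─┐ ╵ │ ╶─┘ ╵ ┌───────╴ │
│   │   │↳ → ↑  │         │
└───┴───┴───────┴─────────┘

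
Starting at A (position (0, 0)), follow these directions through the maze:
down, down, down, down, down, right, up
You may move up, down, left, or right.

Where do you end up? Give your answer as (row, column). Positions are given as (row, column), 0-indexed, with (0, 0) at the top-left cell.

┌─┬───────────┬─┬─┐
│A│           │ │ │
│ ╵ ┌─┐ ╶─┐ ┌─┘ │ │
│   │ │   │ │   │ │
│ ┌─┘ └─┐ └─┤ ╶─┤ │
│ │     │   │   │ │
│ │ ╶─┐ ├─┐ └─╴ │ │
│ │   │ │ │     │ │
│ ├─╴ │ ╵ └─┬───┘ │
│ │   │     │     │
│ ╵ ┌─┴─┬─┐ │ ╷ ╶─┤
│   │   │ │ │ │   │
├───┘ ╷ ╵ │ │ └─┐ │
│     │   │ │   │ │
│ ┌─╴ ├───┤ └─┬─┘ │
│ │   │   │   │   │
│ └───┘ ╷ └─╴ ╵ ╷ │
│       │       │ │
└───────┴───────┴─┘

Following directions step by step:
Start: (0, 0)
  down: (0, 0) → (1, 0)
  down: (1, 0) → (2, 0)
  down: (2, 0) → (3, 0)
  down: (3, 0) → (4, 0)
  down: (4, 0) → (5, 0)
  right: (5, 0) → (5, 1)
  up: (5, 1) → (4, 1)
Final position: (4, 1)

Path taken:

┌─┬───────────┬─┬─┐
│A│           │ │ │
│ ╵ ┌─┐ ╶─┐ ┌─┘ │ │
│↓  │ │   │ │   │ │
│ ┌─┘ └─┐ └─┤ ╶─┤ │
│↓│     │   │   │ │
│ │ ╶─┐ ├─┐ └─╴ │ │
│↓│   │ │ │     │ │
│ ├─╴ │ ╵ └─┬───┘ │
│↓│B  │     │     │
│ ╵ ┌─┴─┬─┐ │ ╷ ╶─┤
│↳ ↑│   │ │ │ │   │
├───┘ ╷ ╵ │ │ └─┐ │
│     │   │ │   │ │
│ ┌─╴ ├───┤ └─┬─┘ │
│ │   │   │   │   │
│ └───┘ ╷ └─╴ ╵ ╷ │
│       │       │ │
└───────┴───────┴─┘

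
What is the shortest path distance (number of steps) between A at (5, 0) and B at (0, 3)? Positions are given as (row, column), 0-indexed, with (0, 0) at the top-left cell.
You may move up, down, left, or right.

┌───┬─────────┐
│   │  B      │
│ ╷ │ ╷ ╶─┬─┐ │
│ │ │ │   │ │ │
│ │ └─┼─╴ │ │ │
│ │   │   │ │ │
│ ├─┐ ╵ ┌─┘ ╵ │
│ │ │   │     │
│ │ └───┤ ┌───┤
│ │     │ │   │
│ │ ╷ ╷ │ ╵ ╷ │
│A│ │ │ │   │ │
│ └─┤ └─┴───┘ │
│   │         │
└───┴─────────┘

Finding path from (5, 0) to (0, 3):
Path: (5,0) → (4,0) → (3,0) → (2,0) → (1,0) → (0,0) → (0,1) → (1,1) → (2,1) → (2,2) → (3,2) → (3,3) → (2,3) → (2,4) → (1,4) → (1,3) → (0,3)
Distance: 16 steps

Solution:

┌───┬─────────┐
│↱ ↓│  B      │
│ ╷ │ ╷ ╶─┬─┐ │
│↑│↓│ │↑ ↰│ │ │
│ │ └─┼─╴ │ │ │
│↑│↳ ↓│↱ ↑│ │ │
│ ├─┐ ╵ ┌─┘ ╵ │
│↑│ │↳ ↑│     │
│ │ └───┤ ┌───┤
│↑│     │ │   │
│ │ ╷ ╷ │ ╵ ╷ │
│A│ │ │ │   │ │
│ └─┤ └─┴───┘ │
│   │         │
└───┴─────────┘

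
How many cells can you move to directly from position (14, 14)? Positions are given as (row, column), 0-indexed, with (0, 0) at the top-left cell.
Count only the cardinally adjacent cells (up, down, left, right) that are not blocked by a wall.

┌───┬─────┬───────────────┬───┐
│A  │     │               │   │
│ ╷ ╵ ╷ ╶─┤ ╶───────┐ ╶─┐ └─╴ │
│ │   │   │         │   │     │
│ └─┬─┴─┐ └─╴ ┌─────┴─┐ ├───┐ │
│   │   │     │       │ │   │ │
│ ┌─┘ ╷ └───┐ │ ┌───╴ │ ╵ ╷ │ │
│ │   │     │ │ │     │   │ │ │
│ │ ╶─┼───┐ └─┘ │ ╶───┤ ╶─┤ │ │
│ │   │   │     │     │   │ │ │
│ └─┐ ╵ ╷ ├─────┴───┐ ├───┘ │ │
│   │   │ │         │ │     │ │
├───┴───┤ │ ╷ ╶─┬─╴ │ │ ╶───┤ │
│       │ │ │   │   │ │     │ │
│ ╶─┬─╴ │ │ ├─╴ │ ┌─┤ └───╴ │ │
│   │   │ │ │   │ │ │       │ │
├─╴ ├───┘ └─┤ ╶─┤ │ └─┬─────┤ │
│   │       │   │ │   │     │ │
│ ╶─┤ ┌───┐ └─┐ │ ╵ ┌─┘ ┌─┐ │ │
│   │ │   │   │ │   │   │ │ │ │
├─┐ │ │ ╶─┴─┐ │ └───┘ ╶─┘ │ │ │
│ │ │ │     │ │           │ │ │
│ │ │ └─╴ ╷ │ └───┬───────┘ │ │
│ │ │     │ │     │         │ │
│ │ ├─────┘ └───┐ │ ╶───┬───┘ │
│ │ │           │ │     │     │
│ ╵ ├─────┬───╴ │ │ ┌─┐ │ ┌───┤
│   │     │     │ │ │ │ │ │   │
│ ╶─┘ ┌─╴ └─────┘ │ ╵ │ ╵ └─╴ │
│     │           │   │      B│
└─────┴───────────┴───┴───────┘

Checking passable neighbors of (14, 14):
Neighbors: (13, 14), (14, 13)
Count: 2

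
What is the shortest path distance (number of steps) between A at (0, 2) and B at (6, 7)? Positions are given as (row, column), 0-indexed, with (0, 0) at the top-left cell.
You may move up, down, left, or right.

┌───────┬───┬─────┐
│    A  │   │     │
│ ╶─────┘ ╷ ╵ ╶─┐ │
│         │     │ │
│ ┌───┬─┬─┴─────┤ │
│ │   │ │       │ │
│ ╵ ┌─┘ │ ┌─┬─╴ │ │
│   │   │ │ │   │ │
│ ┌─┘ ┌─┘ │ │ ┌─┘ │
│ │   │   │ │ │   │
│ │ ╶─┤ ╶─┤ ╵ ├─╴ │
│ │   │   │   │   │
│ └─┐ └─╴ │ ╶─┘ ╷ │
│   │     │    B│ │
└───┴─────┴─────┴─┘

Finding path from (0, 2) to (6, 7):
Path: (0,2) → (0,1) → (0,0) → (1,0) → (1,1) → (1,2) → (1,3) → (1,4) → (0,4) → (0,5) → (1,5) → (1,6) → (0,6) → (0,7) → (0,8) → (1,8) → (2,8) → (3,8) → (4,8) → (5,8) → (5,7) → (6,7)
Distance: 21 steps

Solution:

┌───────┬───┬─────┐
│↓ ← A  │↱ ↓│↱ → ↓│
│ ╶─────┘ ╷ ╵ ╶─┐ │
│↳ → → → ↑│↳ ↑  │↓│
│ ┌───┬─┬─┴─────┤ │
│ │   │ │       │↓│
│ ╵ ┌─┘ │ ┌─┬─╴ │ │
│   │   │ │ │   │↓│
│ ┌─┘ ┌─┘ │ │ ┌─┘ │
│ │   │   │ │ │  ↓│
│ │ ╶─┤ ╶─┤ ╵ ├─╴ │
│ │   │   │   │↓ ↲│
│ └─┐ └─╴ │ ╶─┘ ╷ │
│   │     │    B│ │
└───┴─────┴─────┴─┘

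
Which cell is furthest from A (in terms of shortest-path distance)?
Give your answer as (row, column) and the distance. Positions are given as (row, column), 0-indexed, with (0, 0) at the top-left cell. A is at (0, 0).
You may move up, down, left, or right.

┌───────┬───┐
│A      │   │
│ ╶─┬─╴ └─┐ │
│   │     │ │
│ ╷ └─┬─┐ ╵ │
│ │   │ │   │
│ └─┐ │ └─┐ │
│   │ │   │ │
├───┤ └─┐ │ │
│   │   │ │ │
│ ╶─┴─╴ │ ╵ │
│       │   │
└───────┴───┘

Computing BFS distances from A to all cells:
Furthest cell: (2, 3)
Distance: 15 steps

Path from A to the furthest cell:

┌───────┬───┐
│A → → ↓│   │
│ ╶─┬─╴ └─┐ │
│   │  ↳ ↓│ │
│ ╷ └─┬─┐ ╵ │
│ │   │B│↳ ↓│
│ └─┐ │ └─┐ │
│   │ │↑ ↰│↓│
├───┤ └─┐ │ │
│   │   │↑│↓│
│ ╶─┴─╴ │ ╵ │
│       │↑ ↲│
└───────┴───┘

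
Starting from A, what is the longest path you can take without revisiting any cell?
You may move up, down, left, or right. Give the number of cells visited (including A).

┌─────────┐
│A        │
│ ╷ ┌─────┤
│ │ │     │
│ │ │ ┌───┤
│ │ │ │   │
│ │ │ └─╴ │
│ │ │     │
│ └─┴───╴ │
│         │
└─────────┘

Finding longest simple path using DFS:
Start: (0, 0)
Longest path visits 16 cells
Path: A → down → down → down → down → right → right → right → right → up → left → left → up → up → right → right

Solution:

┌─────────┐
│A        │
│ ╷ ┌─────┤
│↓│ │↱ → B│
│ │ │ ┌───┤
│↓│ │↑│   │
│ │ │ └─╴ │
│↓│ │↑ ← ↰│
│ └─┴───╴ │
│↳ → → → ↑│
└─────────┘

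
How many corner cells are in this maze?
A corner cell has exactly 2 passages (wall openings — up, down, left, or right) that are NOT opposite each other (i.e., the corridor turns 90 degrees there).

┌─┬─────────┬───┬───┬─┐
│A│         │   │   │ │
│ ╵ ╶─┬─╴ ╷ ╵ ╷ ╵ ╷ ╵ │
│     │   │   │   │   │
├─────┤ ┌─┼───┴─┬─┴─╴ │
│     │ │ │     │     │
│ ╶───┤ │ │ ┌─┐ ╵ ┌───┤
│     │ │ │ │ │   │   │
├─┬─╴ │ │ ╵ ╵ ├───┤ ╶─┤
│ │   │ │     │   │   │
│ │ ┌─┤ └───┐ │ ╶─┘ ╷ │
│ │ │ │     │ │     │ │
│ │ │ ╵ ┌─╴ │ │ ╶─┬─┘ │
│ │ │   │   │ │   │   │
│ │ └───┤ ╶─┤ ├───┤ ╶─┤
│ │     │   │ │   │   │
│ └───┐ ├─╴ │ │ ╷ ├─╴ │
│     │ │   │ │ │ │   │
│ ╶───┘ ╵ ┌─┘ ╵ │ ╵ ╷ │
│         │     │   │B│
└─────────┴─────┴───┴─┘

Counting corner cells (2 non-opposite passages):
Total corners: 54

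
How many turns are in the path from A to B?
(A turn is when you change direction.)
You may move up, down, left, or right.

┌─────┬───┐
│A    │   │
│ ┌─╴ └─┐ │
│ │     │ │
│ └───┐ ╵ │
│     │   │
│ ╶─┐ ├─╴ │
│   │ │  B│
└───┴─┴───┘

Directions: right, right, down, right, down, right, down
Number of turns: 5

Solution:

┌─────┬───┐
│A → ↓│   │
│ ┌─╴ └─┐ │
│ │  ↳ ↓│ │
│ └───┐ ╵ │
│     │↳ ↓│
│ ╶─┐ ├─╴ │
│   │ │  B│
└───┴─┴───┘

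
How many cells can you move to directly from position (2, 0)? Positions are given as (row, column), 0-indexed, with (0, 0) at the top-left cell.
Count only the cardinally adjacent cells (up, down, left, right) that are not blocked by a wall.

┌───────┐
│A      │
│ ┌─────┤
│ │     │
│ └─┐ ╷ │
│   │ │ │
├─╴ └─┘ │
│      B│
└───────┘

Checking passable neighbors of (2, 0):
Neighbors: (1, 0), (2, 1)
Count: 2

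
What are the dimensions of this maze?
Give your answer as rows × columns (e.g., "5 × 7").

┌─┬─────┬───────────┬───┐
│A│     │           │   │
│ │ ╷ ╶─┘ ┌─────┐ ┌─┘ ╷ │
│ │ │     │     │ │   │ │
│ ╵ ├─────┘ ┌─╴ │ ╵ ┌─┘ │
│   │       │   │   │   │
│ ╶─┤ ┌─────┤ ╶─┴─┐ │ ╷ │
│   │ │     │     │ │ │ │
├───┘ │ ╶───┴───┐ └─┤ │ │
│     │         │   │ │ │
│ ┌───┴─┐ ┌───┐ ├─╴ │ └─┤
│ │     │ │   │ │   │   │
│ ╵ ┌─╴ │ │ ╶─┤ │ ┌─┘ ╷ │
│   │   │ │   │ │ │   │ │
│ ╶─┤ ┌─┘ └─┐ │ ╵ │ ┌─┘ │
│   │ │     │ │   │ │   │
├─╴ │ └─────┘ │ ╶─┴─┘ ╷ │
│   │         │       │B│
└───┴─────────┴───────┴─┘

Counting the maze dimensions:
Rows (vertical): 9
Columns (horizontal): 12
Dimensions: 9 × 12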